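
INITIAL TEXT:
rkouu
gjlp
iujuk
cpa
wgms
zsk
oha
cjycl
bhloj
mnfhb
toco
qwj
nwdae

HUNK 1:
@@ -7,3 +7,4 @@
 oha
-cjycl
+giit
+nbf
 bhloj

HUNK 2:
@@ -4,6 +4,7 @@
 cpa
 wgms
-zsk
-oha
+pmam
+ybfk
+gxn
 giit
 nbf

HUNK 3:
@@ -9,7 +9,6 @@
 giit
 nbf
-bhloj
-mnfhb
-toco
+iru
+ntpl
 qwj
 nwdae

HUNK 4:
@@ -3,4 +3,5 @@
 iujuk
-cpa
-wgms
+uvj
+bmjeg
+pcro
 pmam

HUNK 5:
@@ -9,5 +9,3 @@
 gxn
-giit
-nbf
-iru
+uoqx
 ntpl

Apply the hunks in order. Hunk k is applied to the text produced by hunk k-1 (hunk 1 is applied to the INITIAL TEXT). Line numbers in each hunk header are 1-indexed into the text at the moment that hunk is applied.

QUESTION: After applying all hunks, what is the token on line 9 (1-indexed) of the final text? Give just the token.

Answer: gxn

Derivation:
Hunk 1: at line 7 remove [cjycl] add [giit,nbf] -> 14 lines: rkouu gjlp iujuk cpa wgms zsk oha giit nbf bhloj mnfhb toco qwj nwdae
Hunk 2: at line 4 remove [zsk,oha] add [pmam,ybfk,gxn] -> 15 lines: rkouu gjlp iujuk cpa wgms pmam ybfk gxn giit nbf bhloj mnfhb toco qwj nwdae
Hunk 3: at line 9 remove [bhloj,mnfhb,toco] add [iru,ntpl] -> 14 lines: rkouu gjlp iujuk cpa wgms pmam ybfk gxn giit nbf iru ntpl qwj nwdae
Hunk 4: at line 3 remove [cpa,wgms] add [uvj,bmjeg,pcro] -> 15 lines: rkouu gjlp iujuk uvj bmjeg pcro pmam ybfk gxn giit nbf iru ntpl qwj nwdae
Hunk 5: at line 9 remove [giit,nbf,iru] add [uoqx] -> 13 lines: rkouu gjlp iujuk uvj bmjeg pcro pmam ybfk gxn uoqx ntpl qwj nwdae
Final line 9: gxn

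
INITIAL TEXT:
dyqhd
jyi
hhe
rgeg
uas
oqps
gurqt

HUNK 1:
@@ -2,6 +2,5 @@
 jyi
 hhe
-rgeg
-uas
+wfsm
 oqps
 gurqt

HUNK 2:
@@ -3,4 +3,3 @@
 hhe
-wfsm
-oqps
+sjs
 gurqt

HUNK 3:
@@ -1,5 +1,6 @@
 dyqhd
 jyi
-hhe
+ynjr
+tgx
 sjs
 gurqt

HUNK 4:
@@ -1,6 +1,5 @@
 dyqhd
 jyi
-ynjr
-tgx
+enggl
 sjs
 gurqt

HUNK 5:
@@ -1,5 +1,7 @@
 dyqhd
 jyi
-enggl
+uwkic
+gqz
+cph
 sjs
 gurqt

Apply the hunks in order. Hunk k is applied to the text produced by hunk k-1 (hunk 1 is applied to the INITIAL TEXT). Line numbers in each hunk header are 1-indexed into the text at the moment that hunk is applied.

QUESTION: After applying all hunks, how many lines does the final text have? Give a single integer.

Answer: 7

Derivation:
Hunk 1: at line 2 remove [rgeg,uas] add [wfsm] -> 6 lines: dyqhd jyi hhe wfsm oqps gurqt
Hunk 2: at line 3 remove [wfsm,oqps] add [sjs] -> 5 lines: dyqhd jyi hhe sjs gurqt
Hunk 3: at line 1 remove [hhe] add [ynjr,tgx] -> 6 lines: dyqhd jyi ynjr tgx sjs gurqt
Hunk 4: at line 1 remove [ynjr,tgx] add [enggl] -> 5 lines: dyqhd jyi enggl sjs gurqt
Hunk 5: at line 1 remove [enggl] add [uwkic,gqz,cph] -> 7 lines: dyqhd jyi uwkic gqz cph sjs gurqt
Final line count: 7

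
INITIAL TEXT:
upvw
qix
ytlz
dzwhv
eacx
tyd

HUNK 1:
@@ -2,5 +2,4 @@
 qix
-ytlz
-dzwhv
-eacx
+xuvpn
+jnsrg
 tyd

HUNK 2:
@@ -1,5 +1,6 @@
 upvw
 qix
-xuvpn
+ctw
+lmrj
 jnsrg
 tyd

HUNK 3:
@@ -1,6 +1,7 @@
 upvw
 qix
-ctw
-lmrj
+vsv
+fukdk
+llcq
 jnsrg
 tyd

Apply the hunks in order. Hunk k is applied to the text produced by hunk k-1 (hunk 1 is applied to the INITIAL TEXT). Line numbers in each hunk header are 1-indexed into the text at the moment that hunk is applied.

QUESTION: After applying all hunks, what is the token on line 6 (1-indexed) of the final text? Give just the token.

Hunk 1: at line 2 remove [ytlz,dzwhv,eacx] add [xuvpn,jnsrg] -> 5 lines: upvw qix xuvpn jnsrg tyd
Hunk 2: at line 1 remove [xuvpn] add [ctw,lmrj] -> 6 lines: upvw qix ctw lmrj jnsrg tyd
Hunk 3: at line 1 remove [ctw,lmrj] add [vsv,fukdk,llcq] -> 7 lines: upvw qix vsv fukdk llcq jnsrg tyd
Final line 6: jnsrg

Answer: jnsrg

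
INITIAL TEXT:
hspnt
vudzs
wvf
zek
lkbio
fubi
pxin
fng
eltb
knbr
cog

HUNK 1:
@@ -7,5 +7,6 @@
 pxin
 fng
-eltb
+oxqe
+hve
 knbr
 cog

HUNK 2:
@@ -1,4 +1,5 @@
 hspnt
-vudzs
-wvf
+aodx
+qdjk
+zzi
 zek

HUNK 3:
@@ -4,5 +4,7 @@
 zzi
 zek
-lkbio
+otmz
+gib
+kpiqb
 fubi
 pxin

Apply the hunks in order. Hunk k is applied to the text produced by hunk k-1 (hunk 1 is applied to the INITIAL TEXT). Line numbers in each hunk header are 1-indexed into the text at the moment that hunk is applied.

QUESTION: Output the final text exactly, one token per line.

Hunk 1: at line 7 remove [eltb] add [oxqe,hve] -> 12 lines: hspnt vudzs wvf zek lkbio fubi pxin fng oxqe hve knbr cog
Hunk 2: at line 1 remove [vudzs,wvf] add [aodx,qdjk,zzi] -> 13 lines: hspnt aodx qdjk zzi zek lkbio fubi pxin fng oxqe hve knbr cog
Hunk 3: at line 4 remove [lkbio] add [otmz,gib,kpiqb] -> 15 lines: hspnt aodx qdjk zzi zek otmz gib kpiqb fubi pxin fng oxqe hve knbr cog

Answer: hspnt
aodx
qdjk
zzi
zek
otmz
gib
kpiqb
fubi
pxin
fng
oxqe
hve
knbr
cog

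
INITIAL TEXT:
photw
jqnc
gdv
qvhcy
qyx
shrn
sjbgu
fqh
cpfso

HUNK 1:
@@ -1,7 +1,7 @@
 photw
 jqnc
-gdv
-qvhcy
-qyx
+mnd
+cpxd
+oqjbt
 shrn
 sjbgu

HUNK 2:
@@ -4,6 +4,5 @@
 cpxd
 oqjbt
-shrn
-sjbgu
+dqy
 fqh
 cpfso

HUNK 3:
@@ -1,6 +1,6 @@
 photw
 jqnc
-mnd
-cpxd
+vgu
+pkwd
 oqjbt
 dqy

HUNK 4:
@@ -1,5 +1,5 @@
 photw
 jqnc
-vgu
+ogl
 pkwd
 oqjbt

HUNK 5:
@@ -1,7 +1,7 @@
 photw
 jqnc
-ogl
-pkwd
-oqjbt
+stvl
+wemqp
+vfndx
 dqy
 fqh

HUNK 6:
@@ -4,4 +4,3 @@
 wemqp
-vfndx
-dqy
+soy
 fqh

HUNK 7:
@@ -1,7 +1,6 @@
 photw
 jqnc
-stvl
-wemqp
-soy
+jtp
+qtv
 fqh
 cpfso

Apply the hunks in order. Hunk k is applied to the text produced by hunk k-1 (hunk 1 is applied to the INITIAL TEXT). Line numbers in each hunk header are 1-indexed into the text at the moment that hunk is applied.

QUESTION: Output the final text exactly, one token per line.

Hunk 1: at line 1 remove [gdv,qvhcy,qyx] add [mnd,cpxd,oqjbt] -> 9 lines: photw jqnc mnd cpxd oqjbt shrn sjbgu fqh cpfso
Hunk 2: at line 4 remove [shrn,sjbgu] add [dqy] -> 8 lines: photw jqnc mnd cpxd oqjbt dqy fqh cpfso
Hunk 3: at line 1 remove [mnd,cpxd] add [vgu,pkwd] -> 8 lines: photw jqnc vgu pkwd oqjbt dqy fqh cpfso
Hunk 4: at line 1 remove [vgu] add [ogl] -> 8 lines: photw jqnc ogl pkwd oqjbt dqy fqh cpfso
Hunk 5: at line 1 remove [ogl,pkwd,oqjbt] add [stvl,wemqp,vfndx] -> 8 lines: photw jqnc stvl wemqp vfndx dqy fqh cpfso
Hunk 6: at line 4 remove [vfndx,dqy] add [soy] -> 7 lines: photw jqnc stvl wemqp soy fqh cpfso
Hunk 7: at line 1 remove [stvl,wemqp,soy] add [jtp,qtv] -> 6 lines: photw jqnc jtp qtv fqh cpfso

Answer: photw
jqnc
jtp
qtv
fqh
cpfso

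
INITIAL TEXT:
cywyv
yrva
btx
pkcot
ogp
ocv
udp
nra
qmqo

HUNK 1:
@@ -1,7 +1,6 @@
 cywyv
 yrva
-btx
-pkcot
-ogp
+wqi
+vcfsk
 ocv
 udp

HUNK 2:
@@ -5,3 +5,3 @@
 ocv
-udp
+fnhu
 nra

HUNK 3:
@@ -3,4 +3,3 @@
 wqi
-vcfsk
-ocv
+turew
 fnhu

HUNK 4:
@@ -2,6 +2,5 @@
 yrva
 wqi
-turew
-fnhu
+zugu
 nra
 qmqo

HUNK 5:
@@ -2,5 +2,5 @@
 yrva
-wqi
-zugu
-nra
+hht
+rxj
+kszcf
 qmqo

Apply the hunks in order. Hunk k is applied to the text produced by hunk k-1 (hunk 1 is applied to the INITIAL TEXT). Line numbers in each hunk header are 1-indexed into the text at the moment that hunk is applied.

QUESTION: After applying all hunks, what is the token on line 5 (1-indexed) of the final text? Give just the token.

Hunk 1: at line 1 remove [btx,pkcot,ogp] add [wqi,vcfsk] -> 8 lines: cywyv yrva wqi vcfsk ocv udp nra qmqo
Hunk 2: at line 5 remove [udp] add [fnhu] -> 8 lines: cywyv yrva wqi vcfsk ocv fnhu nra qmqo
Hunk 3: at line 3 remove [vcfsk,ocv] add [turew] -> 7 lines: cywyv yrva wqi turew fnhu nra qmqo
Hunk 4: at line 2 remove [turew,fnhu] add [zugu] -> 6 lines: cywyv yrva wqi zugu nra qmqo
Hunk 5: at line 2 remove [wqi,zugu,nra] add [hht,rxj,kszcf] -> 6 lines: cywyv yrva hht rxj kszcf qmqo
Final line 5: kszcf

Answer: kszcf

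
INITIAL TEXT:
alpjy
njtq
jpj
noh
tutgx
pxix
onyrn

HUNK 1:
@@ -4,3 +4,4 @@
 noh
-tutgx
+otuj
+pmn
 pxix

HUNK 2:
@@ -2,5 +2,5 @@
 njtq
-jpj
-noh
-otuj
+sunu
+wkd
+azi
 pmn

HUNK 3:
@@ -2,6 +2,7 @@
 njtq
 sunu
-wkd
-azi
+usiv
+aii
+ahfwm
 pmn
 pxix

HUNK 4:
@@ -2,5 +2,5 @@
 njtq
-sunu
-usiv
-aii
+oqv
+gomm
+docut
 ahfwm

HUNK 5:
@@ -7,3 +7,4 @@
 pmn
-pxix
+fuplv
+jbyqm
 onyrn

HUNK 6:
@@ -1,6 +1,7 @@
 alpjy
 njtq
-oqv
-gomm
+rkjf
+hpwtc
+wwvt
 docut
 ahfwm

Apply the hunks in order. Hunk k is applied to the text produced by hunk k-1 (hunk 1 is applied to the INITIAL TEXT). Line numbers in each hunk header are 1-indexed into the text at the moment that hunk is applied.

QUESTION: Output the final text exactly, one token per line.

Answer: alpjy
njtq
rkjf
hpwtc
wwvt
docut
ahfwm
pmn
fuplv
jbyqm
onyrn

Derivation:
Hunk 1: at line 4 remove [tutgx] add [otuj,pmn] -> 8 lines: alpjy njtq jpj noh otuj pmn pxix onyrn
Hunk 2: at line 2 remove [jpj,noh,otuj] add [sunu,wkd,azi] -> 8 lines: alpjy njtq sunu wkd azi pmn pxix onyrn
Hunk 3: at line 2 remove [wkd,azi] add [usiv,aii,ahfwm] -> 9 lines: alpjy njtq sunu usiv aii ahfwm pmn pxix onyrn
Hunk 4: at line 2 remove [sunu,usiv,aii] add [oqv,gomm,docut] -> 9 lines: alpjy njtq oqv gomm docut ahfwm pmn pxix onyrn
Hunk 5: at line 7 remove [pxix] add [fuplv,jbyqm] -> 10 lines: alpjy njtq oqv gomm docut ahfwm pmn fuplv jbyqm onyrn
Hunk 6: at line 1 remove [oqv,gomm] add [rkjf,hpwtc,wwvt] -> 11 lines: alpjy njtq rkjf hpwtc wwvt docut ahfwm pmn fuplv jbyqm onyrn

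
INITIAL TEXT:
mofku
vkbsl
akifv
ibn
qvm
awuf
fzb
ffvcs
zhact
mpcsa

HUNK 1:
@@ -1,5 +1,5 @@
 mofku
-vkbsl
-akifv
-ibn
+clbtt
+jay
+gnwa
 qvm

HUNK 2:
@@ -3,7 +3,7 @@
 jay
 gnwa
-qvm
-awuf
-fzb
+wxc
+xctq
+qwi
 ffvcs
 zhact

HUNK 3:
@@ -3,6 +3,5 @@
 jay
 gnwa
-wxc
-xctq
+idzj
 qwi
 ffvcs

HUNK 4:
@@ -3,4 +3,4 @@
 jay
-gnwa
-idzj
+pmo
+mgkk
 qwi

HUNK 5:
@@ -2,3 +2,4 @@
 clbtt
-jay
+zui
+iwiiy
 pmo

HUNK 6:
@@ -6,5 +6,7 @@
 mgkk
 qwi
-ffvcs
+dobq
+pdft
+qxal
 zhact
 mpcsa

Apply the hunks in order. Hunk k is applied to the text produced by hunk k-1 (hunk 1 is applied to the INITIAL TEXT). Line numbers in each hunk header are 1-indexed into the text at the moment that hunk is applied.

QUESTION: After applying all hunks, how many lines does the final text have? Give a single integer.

Answer: 12

Derivation:
Hunk 1: at line 1 remove [vkbsl,akifv,ibn] add [clbtt,jay,gnwa] -> 10 lines: mofku clbtt jay gnwa qvm awuf fzb ffvcs zhact mpcsa
Hunk 2: at line 3 remove [qvm,awuf,fzb] add [wxc,xctq,qwi] -> 10 lines: mofku clbtt jay gnwa wxc xctq qwi ffvcs zhact mpcsa
Hunk 3: at line 3 remove [wxc,xctq] add [idzj] -> 9 lines: mofku clbtt jay gnwa idzj qwi ffvcs zhact mpcsa
Hunk 4: at line 3 remove [gnwa,idzj] add [pmo,mgkk] -> 9 lines: mofku clbtt jay pmo mgkk qwi ffvcs zhact mpcsa
Hunk 5: at line 2 remove [jay] add [zui,iwiiy] -> 10 lines: mofku clbtt zui iwiiy pmo mgkk qwi ffvcs zhact mpcsa
Hunk 6: at line 6 remove [ffvcs] add [dobq,pdft,qxal] -> 12 lines: mofku clbtt zui iwiiy pmo mgkk qwi dobq pdft qxal zhact mpcsa
Final line count: 12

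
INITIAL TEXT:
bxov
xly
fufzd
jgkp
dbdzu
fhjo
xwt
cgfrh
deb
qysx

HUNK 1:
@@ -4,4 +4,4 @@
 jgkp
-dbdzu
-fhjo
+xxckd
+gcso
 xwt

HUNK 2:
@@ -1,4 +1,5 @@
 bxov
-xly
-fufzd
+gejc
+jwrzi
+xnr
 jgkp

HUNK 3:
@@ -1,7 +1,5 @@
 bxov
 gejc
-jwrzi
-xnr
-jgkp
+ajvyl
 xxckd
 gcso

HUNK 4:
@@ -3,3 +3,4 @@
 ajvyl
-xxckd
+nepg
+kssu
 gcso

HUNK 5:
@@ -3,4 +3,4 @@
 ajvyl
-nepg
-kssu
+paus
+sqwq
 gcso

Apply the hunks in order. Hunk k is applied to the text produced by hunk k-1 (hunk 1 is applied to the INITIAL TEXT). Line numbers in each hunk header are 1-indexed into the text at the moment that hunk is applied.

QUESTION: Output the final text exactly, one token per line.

Answer: bxov
gejc
ajvyl
paus
sqwq
gcso
xwt
cgfrh
deb
qysx

Derivation:
Hunk 1: at line 4 remove [dbdzu,fhjo] add [xxckd,gcso] -> 10 lines: bxov xly fufzd jgkp xxckd gcso xwt cgfrh deb qysx
Hunk 2: at line 1 remove [xly,fufzd] add [gejc,jwrzi,xnr] -> 11 lines: bxov gejc jwrzi xnr jgkp xxckd gcso xwt cgfrh deb qysx
Hunk 3: at line 1 remove [jwrzi,xnr,jgkp] add [ajvyl] -> 9 lines: bxov gejc ajvyl xxckd gcso xwt cgfrh deb qysx
Hunk 4: at line 3 remove [xxckd] add [nepg,kssu] -> 10 lines: bxov gejc ajvyl nepg kssu gcso xwt cgfrh deb qysx
Hunk 5: at line 3 remove [nepg,kssu] add [paus,sqwq] -> 10 lines: bxov gejc ajvyl paus sqwq gcso xwt cgfrh deb qysx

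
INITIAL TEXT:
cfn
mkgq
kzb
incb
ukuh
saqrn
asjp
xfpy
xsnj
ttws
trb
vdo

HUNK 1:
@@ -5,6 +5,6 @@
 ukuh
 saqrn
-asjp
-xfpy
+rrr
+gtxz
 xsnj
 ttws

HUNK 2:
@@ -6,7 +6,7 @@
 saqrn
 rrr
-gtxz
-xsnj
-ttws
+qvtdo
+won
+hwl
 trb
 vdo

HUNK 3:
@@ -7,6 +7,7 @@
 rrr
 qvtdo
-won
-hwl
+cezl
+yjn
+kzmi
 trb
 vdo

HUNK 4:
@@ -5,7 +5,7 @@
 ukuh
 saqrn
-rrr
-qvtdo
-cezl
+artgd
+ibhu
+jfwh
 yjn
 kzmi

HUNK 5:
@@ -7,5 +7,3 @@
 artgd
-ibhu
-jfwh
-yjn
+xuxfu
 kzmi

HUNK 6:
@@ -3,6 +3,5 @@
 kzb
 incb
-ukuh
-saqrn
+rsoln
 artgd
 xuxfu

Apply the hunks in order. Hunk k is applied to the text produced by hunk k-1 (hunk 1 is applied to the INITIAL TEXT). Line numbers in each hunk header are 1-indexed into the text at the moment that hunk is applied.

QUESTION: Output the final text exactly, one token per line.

Answer: cfn
mkgq
kzb
incb
rsoln
artgd
xuxfu
kzmi
trb
vdo

Derivation:
Hunk 1: at line 5 remove [asjp,xfpy] add [rrr,gtxz] -> 12 lines: cfn mkgq kzb incb ukuh saqrn rrr gtxz xsnj ttws trb vdo
Hunk 2: at line 6 remove [gtxz,xsnj,ttws] add [qvtdo,won,hwl] -> 12 lines: cfn mkgq kzb incb ukuh saqrn rrr qvtdo won hwl trb vdo
Hunk 3: at line 7 remove [won,hwl] add [cezl,yjn,kzmi] -> 13 lines: cfn mkgq kzb incb ukuh saqrn rrr qvtdo cezl yjn kzmi trb vdo
Hunk 4: at line 5 remove [rrr,qvtdo,cezl] add [artgd,ibhu,jfwh] -> 13 lines: cfn mkgq kzb incb ukuh saqrn artgd ibhu jfwh yjn kzmi trb vdo
Hunk 5: at line 7 remove [ibhu,jfwh,yjn] add [xuxfu] -> 11 lines: cfn mkgq kzb incb ukuh saqrn artgd xuxfu kzmi trb vdo
Hunk 6: at line 3 remove [ukuh,saqrn] add [rsoln] -> 10 lines: cfn mkgq kzb incb rsoln artgd xuxfu kzmi trb vdo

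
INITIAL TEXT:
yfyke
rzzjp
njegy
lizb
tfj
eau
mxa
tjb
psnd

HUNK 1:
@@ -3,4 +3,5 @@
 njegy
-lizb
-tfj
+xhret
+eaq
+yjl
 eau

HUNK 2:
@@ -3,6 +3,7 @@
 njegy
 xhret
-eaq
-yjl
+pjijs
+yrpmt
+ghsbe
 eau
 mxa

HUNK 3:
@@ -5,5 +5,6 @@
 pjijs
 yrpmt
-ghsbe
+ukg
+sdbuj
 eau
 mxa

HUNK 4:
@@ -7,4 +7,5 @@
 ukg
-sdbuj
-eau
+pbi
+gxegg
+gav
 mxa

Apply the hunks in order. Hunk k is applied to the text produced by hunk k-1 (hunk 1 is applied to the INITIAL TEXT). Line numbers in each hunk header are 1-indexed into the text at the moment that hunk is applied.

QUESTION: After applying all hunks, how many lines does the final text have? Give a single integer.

Hunk 1: at line 3 remove [lizb,tfj] add [xhret,eaq,yjl] -> 10 lines: yfyke rzzjp njegy xhret eaq yjl eau mxa tjb psnd
Hunk 2: at line 3 remove [eaq,yjl] add [pjijs,yrpmt,ghsbe] -> 11 lines: yfyke rzzjp njegy xhret pjijs yrpmt ghsbe eau mxa tjb psnd
Hunk 3: at line 5 remove [ghsbe] add [ukg,sdbuj] -> 12 lines: yfyke rzzjp njegy xhret pjijs yrpmt ukg sdbuj eau mxa tjb psnd
Hunk 4: at line 7 remove [sdbuj,eau] add [pbi,gxegg,gav] -> 13 lines: yfyke rzzjp njegy xhret pjijs yrpmt ukg pbi gxegg gav mxa tjb psnd
Final line count: 13

Answer: 13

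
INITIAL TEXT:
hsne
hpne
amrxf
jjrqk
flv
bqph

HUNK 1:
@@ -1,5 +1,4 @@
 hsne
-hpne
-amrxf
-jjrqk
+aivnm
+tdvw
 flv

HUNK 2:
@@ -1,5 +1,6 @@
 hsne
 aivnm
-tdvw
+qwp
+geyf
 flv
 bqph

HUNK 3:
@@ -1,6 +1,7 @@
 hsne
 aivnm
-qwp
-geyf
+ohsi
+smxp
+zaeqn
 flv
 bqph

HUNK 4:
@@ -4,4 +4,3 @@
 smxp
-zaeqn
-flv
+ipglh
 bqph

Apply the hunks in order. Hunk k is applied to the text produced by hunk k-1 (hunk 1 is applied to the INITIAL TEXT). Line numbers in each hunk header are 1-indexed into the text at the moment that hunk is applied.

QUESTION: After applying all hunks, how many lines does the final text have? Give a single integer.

Hunk 1: at line 1 remove [hpne,amrxf,jjrqk] add [aivnm,tdvw] -> 5 lines: hsne aivnm tdvw flv bqph
Hunk 2: at line 1 remove [tdvw] add [qwp,geyf] -> 6 lines: hsne aivnm qwp geyf flv bqph
Hunk 3: at line 1 remove [qwp,geyf] add [ohsi,smxp,zaeqn] -> 7 lines: hsne aivnm ohsi smxp zaeqn flv bqph
Hunk 4: at line 4 remove [zaeqn,flv] add [ipglh] -> 6 lines: hsne aivnm ohsi smxp ipglh bqph
Final line count: 6

Answer: 6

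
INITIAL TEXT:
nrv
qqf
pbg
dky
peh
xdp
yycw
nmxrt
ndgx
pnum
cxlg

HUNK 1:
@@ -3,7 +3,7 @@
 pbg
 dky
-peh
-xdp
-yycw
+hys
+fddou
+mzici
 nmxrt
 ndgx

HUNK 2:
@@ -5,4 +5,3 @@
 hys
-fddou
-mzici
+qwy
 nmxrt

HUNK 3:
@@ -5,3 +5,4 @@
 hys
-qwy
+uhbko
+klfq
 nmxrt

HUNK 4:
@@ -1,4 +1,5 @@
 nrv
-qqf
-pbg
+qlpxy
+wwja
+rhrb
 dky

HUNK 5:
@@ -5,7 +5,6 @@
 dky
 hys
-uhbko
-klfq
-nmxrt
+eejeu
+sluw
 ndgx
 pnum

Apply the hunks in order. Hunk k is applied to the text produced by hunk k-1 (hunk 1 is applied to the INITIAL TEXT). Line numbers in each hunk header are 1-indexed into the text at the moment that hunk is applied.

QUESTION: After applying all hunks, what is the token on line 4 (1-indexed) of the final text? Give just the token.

Answer: rhrb

Derivation:
Hunk 1: at line 3 remove [peh,xdp,yycw] add [hys,fddou,mzici] -> 11 lines: nrv qqf pbg dky hys fddou mzici nmxrt ndgx pnum cxlg
Hunk 2: at line 5 remove [fddou,mzici] add [qwy] -> 10 lines: nrv qqf pbg dky hys qwy nmxrt ndgx pnum cxlg
Hunk 3: at line 5 remove [qwy] add [uhbko,klfq] -> 11 lines: nrv qqf pbg dky hys uhbko klfq nmxrt ndgx pnum cxlg
Hunk 4: at line 1 remove [qqf,pbg] add [qlpxy,wwja,rhrb] -> 12 lines: nrv qlpxy wwja rhrb dky hys uhbko klfq nmxrt ndgx pnum cxlg
Hunk 5: at line 5 remove [uhbko,klfq,nmxrt] add [eejeu,sluw] -> 11 lines: nrv qlpxy wwja rhrb dky hys eejeu sluw ndgx pnum cxlg
Final line 4: rhrb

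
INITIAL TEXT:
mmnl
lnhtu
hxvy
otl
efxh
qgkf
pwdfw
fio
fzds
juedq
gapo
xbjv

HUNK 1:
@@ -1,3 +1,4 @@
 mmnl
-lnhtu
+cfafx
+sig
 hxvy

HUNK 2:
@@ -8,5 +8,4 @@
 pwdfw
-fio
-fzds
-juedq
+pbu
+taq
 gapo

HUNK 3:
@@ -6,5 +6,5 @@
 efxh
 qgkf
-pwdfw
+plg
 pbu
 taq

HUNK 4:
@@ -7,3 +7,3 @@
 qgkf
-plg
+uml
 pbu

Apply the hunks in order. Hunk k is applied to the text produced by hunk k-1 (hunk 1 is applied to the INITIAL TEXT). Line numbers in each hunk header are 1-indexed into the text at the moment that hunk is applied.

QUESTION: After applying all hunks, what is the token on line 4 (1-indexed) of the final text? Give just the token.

Hunk 1: at line 1 remove [lnhtu] add [cfafx,sig] -> 13 lines: mmnl cfafx sig hxvy otl efxh qgkf pwdfw fio fzds juedq gapo xbjv
Hunk 2: at line 8 remove [fio,fzds,juedq] add [pbu,taq] -> 12 lines: mmnl cfafx sig hxvy otl efxh qgkf pwdfw pbu taq gapo xbjv
Hunk 3: at line 6 remove [pwdfw] add [plg] -> 12 lines: mmnl cfafx sig hxvy otl efxh qgkf plg pbu taq gapo xbjv
Hunk 4: at line 7 remove [plg] add [uml] -> 12 lines: mmnl cfafx sig hxvy otl efxh qgkf uml pbu taq gapo xbjv
Final line 4: hxvy

Answer: hxvy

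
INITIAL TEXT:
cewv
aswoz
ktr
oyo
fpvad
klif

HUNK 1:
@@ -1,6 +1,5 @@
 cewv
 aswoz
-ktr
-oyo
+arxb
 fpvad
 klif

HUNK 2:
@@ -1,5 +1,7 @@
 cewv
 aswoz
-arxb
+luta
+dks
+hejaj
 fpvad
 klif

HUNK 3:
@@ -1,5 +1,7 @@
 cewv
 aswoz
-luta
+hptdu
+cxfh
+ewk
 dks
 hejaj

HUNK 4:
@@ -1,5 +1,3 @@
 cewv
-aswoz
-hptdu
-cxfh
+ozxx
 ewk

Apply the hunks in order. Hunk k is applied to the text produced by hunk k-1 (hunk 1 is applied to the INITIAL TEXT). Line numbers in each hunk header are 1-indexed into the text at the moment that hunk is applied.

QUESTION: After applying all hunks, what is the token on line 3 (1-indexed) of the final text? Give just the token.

Hunk 1: at line 1 remove [ktr,oyo] add [arxb] -> 5 lines: cewv aswoz arxb fpvad klif
Hunk 2: at line 1 remove [arxb] add [luta,dks,hejaj] -> 7 lines: cewv aswoz luta dks hejaj fpvad klif
Hunk 3: at line 1 remove [luta] add [hptdu,cxfh,ewk] -> 9 lines: cewv aswoz hptdu cxfh ewk dks hejaj fpvad klif
Hunk 4: at line 1 remove [aswoz,hptdu,cxfh] add [ozxx] -> 7 lines: cewv ozxx ewk dks hejaj fpvad klif
Final line 3: ewk

Answer: ewk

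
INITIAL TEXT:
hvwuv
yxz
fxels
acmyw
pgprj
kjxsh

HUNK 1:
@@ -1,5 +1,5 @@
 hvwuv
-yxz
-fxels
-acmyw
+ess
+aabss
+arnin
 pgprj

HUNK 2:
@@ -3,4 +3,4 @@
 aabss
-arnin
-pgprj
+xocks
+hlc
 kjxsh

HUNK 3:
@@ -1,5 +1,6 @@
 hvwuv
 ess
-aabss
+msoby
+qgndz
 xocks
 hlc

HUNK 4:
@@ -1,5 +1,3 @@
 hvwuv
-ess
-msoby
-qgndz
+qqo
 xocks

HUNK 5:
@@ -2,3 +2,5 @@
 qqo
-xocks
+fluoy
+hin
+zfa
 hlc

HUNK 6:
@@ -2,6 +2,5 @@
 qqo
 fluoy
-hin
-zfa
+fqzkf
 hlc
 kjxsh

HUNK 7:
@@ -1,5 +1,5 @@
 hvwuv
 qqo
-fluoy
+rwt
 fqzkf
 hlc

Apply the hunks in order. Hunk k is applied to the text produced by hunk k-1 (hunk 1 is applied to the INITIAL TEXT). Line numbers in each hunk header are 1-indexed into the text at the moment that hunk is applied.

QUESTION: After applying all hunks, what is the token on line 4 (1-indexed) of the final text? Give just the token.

Hunk 1: at line 1 remove [yxz,fxels,acmyw] add [ess,aabss,arnin] -> 6 lines: hvwuv ess aabss arnin pgprj kjxsh
Hunk 2: at line 3 remove [arnin,pgprj] add [xocks,hlc] -> 6 lines: hvwuv ess aabss xocks hlc kjxsh
Hunk 3: at line 1 remove [aabss] add [msoby,qgndz] -> 7 lines: hvwuv ess msoby qgndz xocks hlc kjxsh
Hunk 4: at line 1 remove [ess,msoby,qgndz] add [qqo] -> 5 lines: hvwuv qqo xocks hlc kjxsh
Hunk 5: at line 2 remove [xocks] add [fluoy,hin,zfa] -> 7 lines: hvwuv qqo fluoy hin zfa hlc kjxsh
Hunk 6: at line 2 remove [hin,zfa] add [fqzkf] -> 6 lines: hvwuv qqo fluoy fqzkf hlc kjxsh
Hunk 7: at line 1 remove [fluoy] add [rwt] -> 6 lines: hvwuv qqo rwt fqzkf hlc kjxsh
Final line 4: fqzkf

Answer: fqzkf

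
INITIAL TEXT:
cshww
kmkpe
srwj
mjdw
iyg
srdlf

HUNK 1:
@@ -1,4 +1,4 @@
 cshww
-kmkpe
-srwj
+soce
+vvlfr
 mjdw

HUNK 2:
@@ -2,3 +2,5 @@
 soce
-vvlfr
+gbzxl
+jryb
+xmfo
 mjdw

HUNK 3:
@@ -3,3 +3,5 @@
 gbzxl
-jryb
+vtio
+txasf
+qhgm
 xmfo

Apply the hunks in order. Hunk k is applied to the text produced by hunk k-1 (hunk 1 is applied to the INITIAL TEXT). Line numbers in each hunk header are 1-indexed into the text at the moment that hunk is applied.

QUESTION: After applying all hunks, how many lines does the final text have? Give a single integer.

Hunk 1: at line 1 remove [kmkpe,srwj] add [soce,vvlfr] -> 6 lines: cshww soce vvlfr mjdw iyg srdlf
Hunk 2: at line 2 remove [vvlfr] add [gbzxl,jryb,xmfo] -> 8 lines: cshww soce gbzxl jryb xmfo mjdw iyg srdlf
Hunk 3: at line 3 remove [jryb] add [vtio,txasf,qhgm] -> 10 lines: cshww soce gbzxl vtio txasf qhgm xmfo mjdw iyg srdlf
Final line count: 10

Answer: 10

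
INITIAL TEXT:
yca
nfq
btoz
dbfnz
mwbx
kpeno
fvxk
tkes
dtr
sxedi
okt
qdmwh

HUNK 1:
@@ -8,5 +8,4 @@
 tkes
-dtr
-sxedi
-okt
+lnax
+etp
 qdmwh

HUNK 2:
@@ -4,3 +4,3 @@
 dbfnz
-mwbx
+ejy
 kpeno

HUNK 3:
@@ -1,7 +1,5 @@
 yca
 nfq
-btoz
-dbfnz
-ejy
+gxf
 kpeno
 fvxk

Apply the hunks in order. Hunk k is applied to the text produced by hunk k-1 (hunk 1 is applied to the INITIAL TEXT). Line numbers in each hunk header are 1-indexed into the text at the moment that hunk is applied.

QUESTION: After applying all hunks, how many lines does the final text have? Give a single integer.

Hunk 1: at line 8 remove [dtr,sxedi,okt] add [lnax,etp] -> 11 lines: yca nfq btoz dbfnz mwbx kpeno fvxk tkes lnax etp qdmwh
Hunk 2: at line 4 remove [mwbx] add [ejy] -> 11 lines: yca nfq btoz dbfnz ejy kpeno fvxk tkes lnax etp qdmwh
Hunk 3: at line 1 remove [btoz,dbfnz,ejy] add [gxf] -> 9 lines: yca nfq gxf kpeno fvxk tkes lnax etp qdmwh
Final line count: 9

Answer: 9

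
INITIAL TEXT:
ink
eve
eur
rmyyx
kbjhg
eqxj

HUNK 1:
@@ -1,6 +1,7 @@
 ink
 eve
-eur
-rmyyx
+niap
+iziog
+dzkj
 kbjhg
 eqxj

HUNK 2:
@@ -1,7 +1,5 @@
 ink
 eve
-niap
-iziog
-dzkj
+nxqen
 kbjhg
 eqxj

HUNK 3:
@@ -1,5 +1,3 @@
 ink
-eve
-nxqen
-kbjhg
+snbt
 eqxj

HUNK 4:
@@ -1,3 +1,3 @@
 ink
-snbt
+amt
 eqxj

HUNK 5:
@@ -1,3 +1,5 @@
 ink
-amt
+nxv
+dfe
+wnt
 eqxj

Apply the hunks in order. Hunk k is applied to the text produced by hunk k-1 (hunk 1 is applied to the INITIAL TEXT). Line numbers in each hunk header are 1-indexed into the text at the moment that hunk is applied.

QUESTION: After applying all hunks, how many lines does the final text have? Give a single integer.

Hunk 1: at line 1 remove [eur,rmyyx] add [niap,iziog,dzkj] -> 7 lines: ink eve niap iziog dzkj kbjhg eqxj
Hunk 2: at line 1 remove [niap,iziog,dzkj] add [nxqen] -> 5 lines: ink eve nxqen kbjhg eqxj
Hunk 3: at line 1 remove [eve,nxqen,kbjhg] add [snbt] -> 3 lines: ink snbt eqxj
Hunk 4: at line 1 remove [snbt] add [amt] -> 3 lines: ink amt eqxj
Hunk 5: at line 1 remove [amt] add [nxv,dfe,wnt] -> 5 lines: ink nxv dfe wnt eqxj
Final line count: 5

Answer: 5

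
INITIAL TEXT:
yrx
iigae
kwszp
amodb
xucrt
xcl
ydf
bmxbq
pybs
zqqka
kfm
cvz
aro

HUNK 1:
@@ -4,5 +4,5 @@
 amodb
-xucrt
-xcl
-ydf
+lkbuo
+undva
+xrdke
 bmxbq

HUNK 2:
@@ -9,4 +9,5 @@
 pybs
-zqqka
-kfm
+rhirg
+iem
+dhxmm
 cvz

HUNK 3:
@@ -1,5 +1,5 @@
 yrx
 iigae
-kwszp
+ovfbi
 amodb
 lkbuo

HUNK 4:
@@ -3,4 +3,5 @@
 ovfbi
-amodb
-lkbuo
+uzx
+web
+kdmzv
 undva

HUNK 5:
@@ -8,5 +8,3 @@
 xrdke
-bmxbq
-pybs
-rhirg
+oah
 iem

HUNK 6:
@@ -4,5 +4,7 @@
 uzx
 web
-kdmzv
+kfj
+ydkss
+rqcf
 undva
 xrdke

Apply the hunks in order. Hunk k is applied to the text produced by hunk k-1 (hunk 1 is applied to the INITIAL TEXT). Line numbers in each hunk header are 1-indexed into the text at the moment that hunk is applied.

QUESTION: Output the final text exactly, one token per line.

Answer: yrx
iigae
ovfbi
uzx
web
kfj
ydkss
rqcf
undva
xrdke
oah
iem
dhxmm
cvz
aro

Derivation:
Hunk 1: at line 4 remove [xucrt,xcl,ydf] add [lkbuo,undva,xrdke] -> 13 lines: yrx iigae kwszp amodb lkbuo undva xrdke bmxbq pybs zqqka kfm cvz aro
Hunk 2: at line 9 remove [zqqka,kfm] add [rhirg,iem,dhxmm] -> 14 lines: yrx iigae kwszp amodb lkbuo undva xrdke bmxbq pybs rhirg iem dhxmm cvz aro
Hunk 3: at line 1 remove [kwszp] add [ovfbi] -> 14 lines: yrx iigae ovfbi amodb lkbuo undva xrdke bmxbq pybs rhirg iem dhxmm cvz aro
Hunk 4: at line 3 remove [amodb,lkbuo] add [uzx,web,kdmzv] -> 15 lines: yrx iigae ovfbi uzx web kdmzv undva xrdke bmxbq pybs rhirg iem dhxmm cvz aro
Hunk 5: at line 8 remove [bmxbq,pybs,rhirg] add [oah] -> 13 lines: yrx iigae ovfbi uzx web kdmzv undva xrdke oah iem dhxmm cvz aro
Hunk 6: at line 4 remove [kdmzv] add [kfj,ydkss,rqcf] -> 15 lines: yrx iigae ovfbi uzx web kfj ydkss rqcf undva xrdke oah iem dhxmm cvz aro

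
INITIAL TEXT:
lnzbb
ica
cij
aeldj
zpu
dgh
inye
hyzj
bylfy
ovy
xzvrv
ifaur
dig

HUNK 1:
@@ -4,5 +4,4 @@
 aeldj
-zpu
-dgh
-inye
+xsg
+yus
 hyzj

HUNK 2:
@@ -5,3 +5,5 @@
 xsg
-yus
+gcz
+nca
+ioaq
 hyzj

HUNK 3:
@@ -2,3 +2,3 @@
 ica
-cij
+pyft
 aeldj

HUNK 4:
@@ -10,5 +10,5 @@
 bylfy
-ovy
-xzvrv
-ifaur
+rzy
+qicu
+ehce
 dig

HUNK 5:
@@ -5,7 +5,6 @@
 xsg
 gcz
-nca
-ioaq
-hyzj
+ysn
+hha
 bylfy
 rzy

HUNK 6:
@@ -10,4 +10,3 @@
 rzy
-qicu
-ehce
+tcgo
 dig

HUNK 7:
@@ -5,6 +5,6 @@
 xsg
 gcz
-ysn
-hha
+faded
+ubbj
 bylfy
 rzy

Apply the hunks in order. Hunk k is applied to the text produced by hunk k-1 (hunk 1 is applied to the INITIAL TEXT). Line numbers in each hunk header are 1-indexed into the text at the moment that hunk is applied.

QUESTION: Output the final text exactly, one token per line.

Answer: lnzbb
ica
pyft
aeldj
xsg
gcz
faded
ubbj
bylfy
rzy
tcgo
dig

Derivation:
Hunk 1: at line 4 remove [zpu,dgh,inye] add [xsg,yus] -> 12 lines: lnzbb ica cij aeldj xsg yus hyzj bylfy ovy xzvrv ifaur dig
Hunk 2: at line 5 remove [yus] add [gcz,nca,ioaq] -> 14 lines: lnzbb ica cij aeldj xsg gcz nca ioaq hyzj bylfy ovy xzvrv ifaur dig
Hunk 3: at line 2 remove [cij] add [pyft] -> 14 lines: lnzbb ica pyft aeldj xsg gcz nca ioaq hyzj bylfy ovy xzvrv ifaur dig
Hunk 4: at line 10 remove [ovy,xzvrv,ifaur] add [rzy,qicu,ehce] -> 14 lines: lnzbb ica pyft aeldj xsg gcz nca ioaq hyzj bylfy rzy qicu ehce dig
Hunk 5: at line 5 remove [nca,ioaq,hyzj] add [ysn,hha] -> 13 lines: lnzbb ica pyft aeldj xsg gcz ysn hha bylfy rzy qicu ehce dig
Hunk 6: at line 10 remove [qicu,ehce] add [tcgo] -> 12 lines: lnzbb ica pyft aeldj xsg gcz ysn hha bylfy rzy tcgo dig
Hunk 7: at line 5 remove [ysn,hha] add [faded,ubbj] -> 12 lines: lnzbb ica pyft aeldj xsg gcz faded ubbj bylfy rzy tcgo dig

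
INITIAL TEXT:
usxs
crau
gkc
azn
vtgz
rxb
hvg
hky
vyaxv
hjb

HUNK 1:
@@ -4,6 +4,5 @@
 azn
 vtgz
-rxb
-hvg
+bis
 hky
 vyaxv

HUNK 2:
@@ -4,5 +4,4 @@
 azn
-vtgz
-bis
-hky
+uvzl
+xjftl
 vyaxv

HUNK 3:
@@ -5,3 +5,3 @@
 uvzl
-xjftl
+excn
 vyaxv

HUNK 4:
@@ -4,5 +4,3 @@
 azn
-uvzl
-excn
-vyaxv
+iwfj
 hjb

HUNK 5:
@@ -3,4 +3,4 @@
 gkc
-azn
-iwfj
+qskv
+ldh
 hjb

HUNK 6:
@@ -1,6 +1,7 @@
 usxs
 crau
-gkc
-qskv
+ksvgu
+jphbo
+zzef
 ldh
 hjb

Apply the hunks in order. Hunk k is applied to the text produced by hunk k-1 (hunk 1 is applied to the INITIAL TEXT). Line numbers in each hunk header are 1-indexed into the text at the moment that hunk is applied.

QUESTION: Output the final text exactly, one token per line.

Answer: usxs
crau
ksvgu
jphbo
zzef
ldh
hjb

Derivation:
Hunk 1: at line 4 remove [rxb,hvg] add [bis] -> 9 lines: usxs crau gkc azn vtgz bis hky vyaxv hjb
Hunk 2: at line 4 remove [vtgz,bis,hky] add [uvzl,xjftl] -> 8 lines: usxs crau gkc azn uvzl xjftl vyaxv hjb
Hunk 3: at line 5 remove [xjftl] add [excn] -> 8 lines: usxs crau gkc azn uvzl excn vyaxv hjb
Hunk 4: at line 4 remove [uvzl,excn,vyaxv] add [iwfj] -> 6 lines: usxs crau gkc azn iwfj hjb
Hunk 5: at line 3 remove [azn,iwfj] add [qskv,ldh] -> 6 lines: usxs crau gkc qskv ldh hjb
Hunk 6: at line 1 remove [gkc,qskv] add [ksvgu,jphbo,zzef] -> 7 lines: usxs crau ksvgu jphbo zzef ldh hjb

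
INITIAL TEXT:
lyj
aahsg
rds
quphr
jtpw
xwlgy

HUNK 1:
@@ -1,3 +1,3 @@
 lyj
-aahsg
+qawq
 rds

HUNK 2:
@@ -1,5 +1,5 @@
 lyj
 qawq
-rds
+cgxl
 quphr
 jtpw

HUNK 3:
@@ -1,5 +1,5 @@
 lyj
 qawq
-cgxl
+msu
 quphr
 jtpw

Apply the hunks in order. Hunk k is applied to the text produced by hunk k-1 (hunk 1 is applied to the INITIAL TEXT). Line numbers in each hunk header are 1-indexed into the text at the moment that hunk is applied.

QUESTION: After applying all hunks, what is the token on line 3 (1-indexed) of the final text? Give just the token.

Answer: msu

Derivation:
Hunk 1: at line 1 remove [aahsg] add [qawq] -> 6 lines: lyj qawq rds quphr jtpw xwlgy
Hunk 2: at line 1 remove [rds] add [cgxl] -> 6 lines: lyj qawq cgxl quphr jtpw xwlgy
Hunk 3: at line 1 remove [cgxl] add [msu] -> 6 lines: lyj qawq msu quphr jtpw xwlgy
Final line 3: msu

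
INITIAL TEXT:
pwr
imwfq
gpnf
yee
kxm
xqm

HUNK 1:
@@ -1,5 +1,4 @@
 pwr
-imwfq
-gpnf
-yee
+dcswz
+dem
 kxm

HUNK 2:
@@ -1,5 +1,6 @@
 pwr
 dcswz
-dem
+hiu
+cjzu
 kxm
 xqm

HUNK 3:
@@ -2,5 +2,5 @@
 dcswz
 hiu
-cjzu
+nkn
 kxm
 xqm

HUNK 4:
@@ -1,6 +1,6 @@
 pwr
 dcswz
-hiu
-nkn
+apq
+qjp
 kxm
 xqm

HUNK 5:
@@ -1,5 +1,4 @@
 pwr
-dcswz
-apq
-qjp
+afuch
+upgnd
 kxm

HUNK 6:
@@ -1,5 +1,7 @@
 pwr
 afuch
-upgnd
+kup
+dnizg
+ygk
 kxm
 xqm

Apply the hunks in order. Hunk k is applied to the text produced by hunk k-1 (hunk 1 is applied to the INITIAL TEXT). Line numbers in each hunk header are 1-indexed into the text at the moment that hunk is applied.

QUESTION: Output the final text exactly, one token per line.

Hunk 1: at line 1 remove [imwfq,gpnf,yee] add [dcswz,dem] -> 5 lines: pwr dcswz dem kxm xqm
Hunk 2: at line 1 remove [dem] add [hiu,cjzu] -> 6 lines: pwr dcswz hiu cjzu kxm xqm
Hunk 3: at line 2 remove [cjzu] add [nkn] -> 6 lines: pwr dcswz hiu nkn kxm xqm
Hunk 4: at line 1 remove [hiu,nkn] add [apq,qjp] -> 6 lines: pwr dcswz apq qjp kxm xqm
Hunk 5: at line 1 remove [dcswz,apq,qjp] add [afuch,upgnd] -> 5 lines: pwr afuch upgnd kxm xqm
Hunk 6: at line 1 remove [upgnd] add [kup,dnizg,ygk] -> 7 lines: pwr afuch kup dnizg ygk kxm xqm

Answer: pwr
afuch
kup
dnizg
ygk
kxm
xqm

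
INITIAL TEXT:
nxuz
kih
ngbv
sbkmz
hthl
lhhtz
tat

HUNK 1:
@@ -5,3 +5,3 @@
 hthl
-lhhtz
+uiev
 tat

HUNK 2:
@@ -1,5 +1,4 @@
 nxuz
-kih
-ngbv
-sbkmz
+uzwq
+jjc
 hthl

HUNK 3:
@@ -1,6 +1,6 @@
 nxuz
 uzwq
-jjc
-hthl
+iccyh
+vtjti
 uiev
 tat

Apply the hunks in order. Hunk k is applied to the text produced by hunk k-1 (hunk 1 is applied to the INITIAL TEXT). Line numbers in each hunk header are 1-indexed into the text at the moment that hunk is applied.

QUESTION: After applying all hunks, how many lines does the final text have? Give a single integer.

Answer: 6

Derivation:
Hunk 1: at line 5 remove [lhhtz] add [uiev] -> 7 lines: nxuz kih ngbv sbkmz hthl uiev tat
Hunk 2: at line 1 remove [kih,ngbv,sbkmz] add [uzwq,jjc] -> 6 lines: nxuz uzwq jjc hthl uiev tat
Hunk 3: at line 1 remove [jjc,hthl] add [iccyh,vtjti] -> 6 lines: nxuz uzwq iccyh vtjti uiev tat
Final line count: 6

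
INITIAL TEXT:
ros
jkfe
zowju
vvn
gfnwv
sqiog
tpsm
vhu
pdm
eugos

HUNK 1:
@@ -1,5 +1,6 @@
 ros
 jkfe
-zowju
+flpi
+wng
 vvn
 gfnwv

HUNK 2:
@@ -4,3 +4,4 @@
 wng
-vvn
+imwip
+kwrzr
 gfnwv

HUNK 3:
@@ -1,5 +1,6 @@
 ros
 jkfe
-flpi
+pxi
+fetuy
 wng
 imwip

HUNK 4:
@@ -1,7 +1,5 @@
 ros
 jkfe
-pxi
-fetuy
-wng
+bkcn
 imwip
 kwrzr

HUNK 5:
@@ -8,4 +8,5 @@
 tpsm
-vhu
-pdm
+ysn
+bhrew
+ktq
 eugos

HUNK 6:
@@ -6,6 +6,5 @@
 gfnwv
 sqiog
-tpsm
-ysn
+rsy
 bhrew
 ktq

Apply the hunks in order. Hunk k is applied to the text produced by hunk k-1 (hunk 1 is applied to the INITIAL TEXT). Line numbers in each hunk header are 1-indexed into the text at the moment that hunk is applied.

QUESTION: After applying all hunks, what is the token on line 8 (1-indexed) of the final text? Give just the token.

Answer: rsy

Derivation:
Hunk 1: at line 1 remove [zowju] add [flpi,wng] -> 11 lines: ros jkfe flpi wng vvn gfnwv sqiog tpsm vhu pdm eugos
Hunk 2: at line 4 remove [vvn] add [imwip,kwrzr] -> 12 lines: ros jkfe flpi wng imwip kwrzr gfnwv sqiog tpsm vhu pdm eugos
Hunk 3: at line 1 remove [flpi] add [pxi,fetuy] -> 13 lines: ros jkfe pxi fetuy wng imwip kwrzr gfnwv sqiog tpsm vhu pdm eugos
Hunk 4: at line 1 remove [pxi,fetuy,wng] add [bkcn] -> 11 lines: ros jkfe bkcn imwip kwrzr gfnwv sqiog tpsm vhu pdm eugos
Hunk 5: at line 8 remove [vhu,pdm] add [ysn,bhrew,ktq] -> 12 lines: ros jkfe bkcn imwip kwrzr gfnwv sqiog tpsm ysn bhrew ktq eugos
Hunk 6: at line 6 remove [tpsm,ysn] add [rsy] -> 11 lines: ros jkfe bkcn imwip kwrzr gfnwv sqiog rsy bhrew ktq eugos
Final line 8: rsy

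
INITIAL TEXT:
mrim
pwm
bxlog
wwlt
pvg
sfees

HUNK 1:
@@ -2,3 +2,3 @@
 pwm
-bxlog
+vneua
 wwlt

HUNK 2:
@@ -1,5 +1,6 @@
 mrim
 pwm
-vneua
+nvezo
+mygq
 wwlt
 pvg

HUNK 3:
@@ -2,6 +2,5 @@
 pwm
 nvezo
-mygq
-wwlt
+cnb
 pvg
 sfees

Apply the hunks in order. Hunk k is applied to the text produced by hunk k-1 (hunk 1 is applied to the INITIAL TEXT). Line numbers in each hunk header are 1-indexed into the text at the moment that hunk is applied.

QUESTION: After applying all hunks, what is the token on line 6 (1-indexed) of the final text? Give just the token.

Answer: sfees

Derivation:
Hunk 1: at line 2 remove [bxlog] add [vneua] -> 6 lines: mrim pwm vneua wwlt pvg sfees
Hunk 2: at line 1 remove [vneua] add [nvezo,mygq] -> 7 lines: mrim pwm nvezo mygq wwlt pvg sfees
Hunk 3: at line 2 remove [mygq,wwlt] add [cnb] -> 6 lines: mrim pwm nvezo cnb pvg sfees
Final line 6: sfees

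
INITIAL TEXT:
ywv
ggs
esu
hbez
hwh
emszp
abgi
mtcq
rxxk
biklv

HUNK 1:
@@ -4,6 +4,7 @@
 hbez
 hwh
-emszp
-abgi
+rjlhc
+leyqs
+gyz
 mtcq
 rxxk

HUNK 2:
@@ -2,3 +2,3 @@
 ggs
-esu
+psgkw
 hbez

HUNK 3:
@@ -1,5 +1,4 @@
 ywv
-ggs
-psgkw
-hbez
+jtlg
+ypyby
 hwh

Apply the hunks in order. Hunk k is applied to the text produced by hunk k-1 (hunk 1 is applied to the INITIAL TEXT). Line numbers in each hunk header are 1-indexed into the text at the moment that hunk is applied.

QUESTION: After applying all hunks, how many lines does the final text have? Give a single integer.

Hunk 1: at line 4 remove [emszp,abgi] add [rjlhc,leyqs,gyz] -> 11 lines: ywv ggs esu hbez hwh rjlhc leyqs gyz mtcq rxxk biklv
Hunk 2: at line 2 remove [esu] add [psgkw] -> 11 lines: ywv ggs psgkw hbez hwh rjlhc leyqs gyz mtcq rxxk biklv
Hunk 3: at line 1 remove [ggs,psgkw,hbez] add [jtlg,ypyby] -> 10 lines: ywv jtlg ypyby hwh rjlhc leyqs gyz mtcq rxxk biklv
Final line count: 10

Answer: 10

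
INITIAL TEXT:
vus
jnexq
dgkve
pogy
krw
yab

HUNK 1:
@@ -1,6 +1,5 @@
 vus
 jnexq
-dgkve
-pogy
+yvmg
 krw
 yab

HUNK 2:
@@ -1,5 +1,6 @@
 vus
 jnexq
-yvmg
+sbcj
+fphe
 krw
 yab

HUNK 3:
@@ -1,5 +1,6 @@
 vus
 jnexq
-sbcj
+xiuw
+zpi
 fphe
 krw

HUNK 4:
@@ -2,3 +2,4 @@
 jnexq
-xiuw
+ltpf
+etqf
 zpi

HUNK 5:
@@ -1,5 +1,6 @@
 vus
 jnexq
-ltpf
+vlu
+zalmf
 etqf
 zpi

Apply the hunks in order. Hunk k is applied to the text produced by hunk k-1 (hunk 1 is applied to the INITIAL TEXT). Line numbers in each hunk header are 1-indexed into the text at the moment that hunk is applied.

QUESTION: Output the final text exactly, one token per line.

Hunk 1: at line 1 remove [dgkve,pogy] add [yvmg] -> 5 lines: vus jnexq yvmg krw yab
Hunk 2: at line 1 remove [yvmg] add [sbcj,fphe] -> 6 lines: vus jnexq sbcj fphe krw yab
Hunk 3: at line 1 remove [sbcj] add [xiuw,zpi] -> 7 lines: vus jnexq xiuw zpi fphe krw yab
Hunk 4: at line 2 remove [xiuw] add [ltpf,etqf] -> 8 lines: vus jnexq ltpf etqf zpi fphe krw yab
Hunk 5: at line 1 remove [ltpf] add [vlu,zalmf] -> 9 lines: vus jnexq vlu zalmf etqf zpi fphe krw yab

Answer: vus
jnexq
vlu
zalmf
etqf
zpi
fphe
krw
yab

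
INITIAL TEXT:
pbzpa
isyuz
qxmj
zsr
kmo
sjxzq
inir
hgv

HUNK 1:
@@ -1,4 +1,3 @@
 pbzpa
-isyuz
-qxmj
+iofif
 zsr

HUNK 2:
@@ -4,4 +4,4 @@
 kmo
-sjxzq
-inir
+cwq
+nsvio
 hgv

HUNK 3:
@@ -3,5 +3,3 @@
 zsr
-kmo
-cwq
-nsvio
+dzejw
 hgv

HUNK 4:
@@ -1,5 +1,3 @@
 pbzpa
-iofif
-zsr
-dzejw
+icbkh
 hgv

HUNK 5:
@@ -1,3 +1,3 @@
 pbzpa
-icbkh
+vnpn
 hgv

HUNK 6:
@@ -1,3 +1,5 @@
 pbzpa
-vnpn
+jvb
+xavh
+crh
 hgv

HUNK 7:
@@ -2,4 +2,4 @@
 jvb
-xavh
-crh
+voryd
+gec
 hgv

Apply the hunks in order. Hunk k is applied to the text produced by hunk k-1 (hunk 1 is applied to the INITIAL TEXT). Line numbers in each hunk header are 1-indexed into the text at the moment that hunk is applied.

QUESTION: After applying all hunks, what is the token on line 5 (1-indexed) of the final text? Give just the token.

Answer: hgv

Derivation:
Hunk 1: at line 1 remove [isyuz,qxmj] add [iofif] -> 7 lines: pbzpa iofif zsr kmo sjxzq inir hgv
Hunk 2: at line 4 remove [sjxzq,inir] add [cwq,nsvio] -> 7 lines: pbzpa iofif zsr kmo cwq nsvio hgv
Hunk 3: at line 3 remove [kmo,cwq,nsvio] add [dzejw] -> 5 lines: pbzpa iofif zsr dzejw hgv
Hunk 4: at line 1 remove [iofif,zsr,dzejw] add [icbkh] -> 3 lines: pbzpa icbkh hgv
Hunk 5: at line 1 remove [icbkh] add [vnpn] -> 3 lines: pbzpa vnpn hgv
Hunk 6: at line 1 remove [vnpn] add [jvb,xavh,crh] -> 5 lines: pbzpa jvb xavh crh hgv
Hunk 7: at line 2 remove [xavh,crh] add [voryd,gec] -> 5 lines: pbzpa jvb voryd gec hgv
Final line 5: hgv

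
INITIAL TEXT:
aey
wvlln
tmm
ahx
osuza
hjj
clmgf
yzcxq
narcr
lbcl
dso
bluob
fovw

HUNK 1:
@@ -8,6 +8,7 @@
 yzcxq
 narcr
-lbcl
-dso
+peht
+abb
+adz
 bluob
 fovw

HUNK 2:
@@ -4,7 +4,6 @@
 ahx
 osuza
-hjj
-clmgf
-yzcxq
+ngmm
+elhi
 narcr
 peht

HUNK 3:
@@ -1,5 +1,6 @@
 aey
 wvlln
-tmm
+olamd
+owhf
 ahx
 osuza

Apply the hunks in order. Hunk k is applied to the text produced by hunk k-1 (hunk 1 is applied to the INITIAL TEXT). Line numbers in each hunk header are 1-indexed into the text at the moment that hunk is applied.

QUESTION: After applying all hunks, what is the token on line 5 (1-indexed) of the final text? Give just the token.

Answer: ahx

Derivation:
Hunk 1: at line 8 remove [lbcl,dso] add [peht,abb,adz] -> 14 lines: aey wvlln tmm ahx osuza hjj clmgf yzcxq narcr peht abb adz bluob fovw
Hunk 2: at line 4 remove [hjj,clmgf,yzcxq] add [ngmm,elhi] -> 13 lines: aey wvlln tmm ahx osuza ngmm elhi narcr peht abb adz bluob fovw
Hunk 3: at line 1 remove [tmm] add [olamd,owhf] -> 14 lines: aey wvlln olamd owhf ahx osuza ngmm elhi narcr peht abb adz bluob fovw
Final line 5: ahx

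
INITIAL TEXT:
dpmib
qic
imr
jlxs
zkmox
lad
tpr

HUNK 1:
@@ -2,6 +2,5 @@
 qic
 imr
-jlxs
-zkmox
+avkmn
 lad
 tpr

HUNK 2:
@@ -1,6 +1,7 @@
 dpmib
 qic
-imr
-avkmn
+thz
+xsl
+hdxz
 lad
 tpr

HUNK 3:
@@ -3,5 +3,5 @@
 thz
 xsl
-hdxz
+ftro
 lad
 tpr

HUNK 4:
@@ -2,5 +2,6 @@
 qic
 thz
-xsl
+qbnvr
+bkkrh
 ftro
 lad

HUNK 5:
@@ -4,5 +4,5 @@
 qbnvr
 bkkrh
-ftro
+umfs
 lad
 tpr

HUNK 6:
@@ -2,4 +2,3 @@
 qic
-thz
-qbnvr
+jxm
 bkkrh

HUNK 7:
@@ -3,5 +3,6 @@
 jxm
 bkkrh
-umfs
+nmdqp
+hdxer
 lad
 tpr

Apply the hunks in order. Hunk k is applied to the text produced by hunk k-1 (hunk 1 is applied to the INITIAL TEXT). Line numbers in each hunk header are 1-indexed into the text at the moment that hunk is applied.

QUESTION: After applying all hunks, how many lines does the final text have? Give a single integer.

Hunk 1: at line 2 remove [jlxs,zkmox] add [avkmn] -> 6 lines: dpmib qic imr avkmn lad tpr
Hunk 2: at line 1 remove [imr,avkmn] add [thz,xsl,hdxz] -> 7 lines: dpmib qic thz xsl hdxz lad tpr
Hunk 3: at line 3 remove [hdxz] add [ftro] -> 7 lines: dpmib qic thz xsl ftro lad tpr
Hunk 4: at line 2 remove [xsl] add [qbnvr,bkkrh] -> 8 lines: dpmib qic thz qbnvr bkkrh ftro lad tpr
Hunk 5: at line 4 remove [ftro] add [umfs] -> 8 lines: dpmib qic thz qbnvr bkkrh umfs lad tpr
Hunk 6: at line 2 remove [thz,qbnvr] add [jxm] -> 7 lines: dpmib qic jxm bkkrh umfs lad tpr
Hunk 7: at line 3 remove [umfs] add [nmdqp,hdxer] -> 8 lines: dpmib qic jxm bkkrh nmdqp hdxer lad tpr
Final line count: 8

Answer: 8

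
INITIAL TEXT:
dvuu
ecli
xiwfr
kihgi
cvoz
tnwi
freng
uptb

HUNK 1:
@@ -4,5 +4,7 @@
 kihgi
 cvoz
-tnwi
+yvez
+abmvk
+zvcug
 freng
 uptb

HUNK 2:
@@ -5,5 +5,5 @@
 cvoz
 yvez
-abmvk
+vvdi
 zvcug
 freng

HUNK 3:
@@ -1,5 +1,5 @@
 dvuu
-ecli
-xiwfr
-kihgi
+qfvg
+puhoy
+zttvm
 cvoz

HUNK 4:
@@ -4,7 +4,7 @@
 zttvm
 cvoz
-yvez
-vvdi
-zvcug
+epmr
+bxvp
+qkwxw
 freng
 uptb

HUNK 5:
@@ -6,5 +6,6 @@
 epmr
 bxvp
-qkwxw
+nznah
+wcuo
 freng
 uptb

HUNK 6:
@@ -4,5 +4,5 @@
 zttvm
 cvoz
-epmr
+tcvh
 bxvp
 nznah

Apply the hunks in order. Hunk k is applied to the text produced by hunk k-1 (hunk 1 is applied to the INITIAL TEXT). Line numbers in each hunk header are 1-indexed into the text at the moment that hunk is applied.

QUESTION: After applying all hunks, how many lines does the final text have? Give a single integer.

Hunk 1: at line 4 remove [tnwi] add [yvez,abmvk,zvcug] -> 10 lines: dvuu ecli xiwfr kihgi cvoz yvez abmvk zvcug freng uptb
Hunk 2: at line 5 remove [abmvk] add [vvdi] -> 10 lines: dvuu ecli xiwfr kihgi cvoz yvez vvdi zvcug freng uptb
Hunk 3: at line 1 remove [ecli,xiwfr,kihgi] add [qfvg,puhoy,zttvm] -> 10 lines: dvuu qfvg puhoy zttvm cvoz yvez vvdi zvcug freng uptb
Hunk 4: at line 4 remove [yvez,vvdi,zvcug] add [epmr,bxvp,qkwxw] -> 10 lines: dvuu qfvg puhoy zttvm cvoz epmr bxvp qkwxw freng uptb
Hunk 5: at line 6 remove [qkwxw] add [nznah,wcuo] -> 11 lines: dvuu qfvg puhoy zttvm cvoz epmr bxvp nznah wcuo freng uptb
Hunk 6: at line 4 remove [epmr] add [tcvh] -> 11 lines: dvuu qfvg puhoy zttvm cvoz tcvh bxvp nznah wcuo freng uptb
Final line count: 11

Answer: 11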